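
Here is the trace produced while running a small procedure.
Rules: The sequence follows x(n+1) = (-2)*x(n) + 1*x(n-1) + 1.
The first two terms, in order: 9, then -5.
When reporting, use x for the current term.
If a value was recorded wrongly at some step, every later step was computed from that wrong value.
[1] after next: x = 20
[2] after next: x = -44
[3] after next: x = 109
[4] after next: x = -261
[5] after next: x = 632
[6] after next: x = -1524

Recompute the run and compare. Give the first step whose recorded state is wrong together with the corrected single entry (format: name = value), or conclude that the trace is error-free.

Recomputing the run from the initial state:
step 1: x = 20
step 2: x = -44
step 3: x = 109
step 4: x = -261
step 5: x = 632
step 6: x = -1524
This matches the trace at every step.

no error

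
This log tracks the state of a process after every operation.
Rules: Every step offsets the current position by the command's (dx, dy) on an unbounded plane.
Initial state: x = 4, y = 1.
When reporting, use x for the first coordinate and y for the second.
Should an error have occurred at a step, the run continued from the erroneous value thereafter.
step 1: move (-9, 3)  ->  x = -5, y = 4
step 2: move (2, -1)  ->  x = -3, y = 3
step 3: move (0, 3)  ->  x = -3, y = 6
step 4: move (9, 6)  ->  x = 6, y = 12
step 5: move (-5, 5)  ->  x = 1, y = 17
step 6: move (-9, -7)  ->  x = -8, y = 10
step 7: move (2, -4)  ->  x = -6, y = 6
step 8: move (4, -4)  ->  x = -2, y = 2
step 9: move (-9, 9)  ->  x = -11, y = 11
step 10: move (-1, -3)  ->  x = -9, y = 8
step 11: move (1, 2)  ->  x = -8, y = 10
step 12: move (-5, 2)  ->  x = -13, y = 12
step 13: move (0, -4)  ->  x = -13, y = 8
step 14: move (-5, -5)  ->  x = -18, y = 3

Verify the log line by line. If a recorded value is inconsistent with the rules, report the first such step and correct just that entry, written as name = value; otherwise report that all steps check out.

Recomputing the run from the initial state:
step 1: x = -5, y = 4
step 2: x = -3, y = 3
step 3: x = -3, y = 6
step 4: x = 6, y = 12
step 5: x = 1, y = 17
step 6: x = -8, y = 10
step 7: x = -6, y = 6
step 8: x = -2, y = 2
step 9: x = -11, y = 11
step 10: x = -12, y = 8
step 11: x = -11, y = 10
step 12: x = -16, y = 12
step 13: x = -16, y = 8
step 14: x = -21, y = 3
The first disagreement with the log is at step 10, where the value should be x = -12.

step 10, x = -12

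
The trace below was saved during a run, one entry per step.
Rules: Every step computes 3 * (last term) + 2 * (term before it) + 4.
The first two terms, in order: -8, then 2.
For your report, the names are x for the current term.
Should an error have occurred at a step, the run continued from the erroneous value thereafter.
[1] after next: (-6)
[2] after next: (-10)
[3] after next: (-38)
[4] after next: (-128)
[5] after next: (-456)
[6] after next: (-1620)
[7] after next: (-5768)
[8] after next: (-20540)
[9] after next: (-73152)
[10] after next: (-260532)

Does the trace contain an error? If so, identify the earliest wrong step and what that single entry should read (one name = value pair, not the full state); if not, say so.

step 1: x = 3*(2) + (2)*(-8) + (4) = -6 -> agrees with the trace
step 2: x = 3*(-6) + (2)*(2) + (4) = -10 -> exactly as logged
step 3: x = 3*(-10) + (2)*(-6) + (4) = -38 -> verified
step 4: x = 3*(-38) + (2)*(-10) + (4) = -130 -> not what was recorded
The earliest wrong entry is at step 4: it should read x = -130.

step 4, x = -130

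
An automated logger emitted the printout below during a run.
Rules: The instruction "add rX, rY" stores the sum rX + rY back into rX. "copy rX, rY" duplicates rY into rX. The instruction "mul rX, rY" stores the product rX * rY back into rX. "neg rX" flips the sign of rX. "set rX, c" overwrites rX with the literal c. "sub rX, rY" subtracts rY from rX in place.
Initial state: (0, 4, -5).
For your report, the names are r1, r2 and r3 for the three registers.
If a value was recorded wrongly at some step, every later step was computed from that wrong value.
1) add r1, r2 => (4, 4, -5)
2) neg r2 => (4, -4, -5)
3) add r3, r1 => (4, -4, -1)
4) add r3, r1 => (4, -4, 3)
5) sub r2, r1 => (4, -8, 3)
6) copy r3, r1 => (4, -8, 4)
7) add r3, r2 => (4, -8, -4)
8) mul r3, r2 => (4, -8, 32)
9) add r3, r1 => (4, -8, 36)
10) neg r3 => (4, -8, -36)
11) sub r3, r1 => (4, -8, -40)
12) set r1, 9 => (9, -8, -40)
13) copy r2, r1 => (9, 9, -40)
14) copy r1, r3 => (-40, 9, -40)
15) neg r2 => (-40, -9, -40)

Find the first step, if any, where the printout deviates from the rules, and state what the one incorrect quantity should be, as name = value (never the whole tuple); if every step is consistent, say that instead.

step 1: r1 = 0 + 4 = 4 -> in agreement
step 2: r2 = -(4) = -4 -> agrees with the printout
step 3: r3 = -5 + 4 = -1 -> in agreement
step 4: r3 = -1 + 4 = 3 -> checks out
step 5: r2 = -4 - 4 = -8 -> verified
step 6: r3 = 4 -> consistent with the printout
step 7: r3 = 4 + -8 = -4 -> consistent with the printout
step 8: r3 = -4 * -8 = 32 -> same as recorded
step 9: r3 = 32 + 4 = 36 -> no discrepancy
step 10: r3 = -(36) = -36 -> exactly as logged
step 11: r3 = -36 - 4 = -40 -> in agreement
step 12: r1 = 9 -> agrees with the printout
step 13: r2 = 9 -> matches
step 14: r1 = -40 -> confirmed correct
step 15: r2 = -(9) = -9 -> checks out
The recomputation confirms every line.

no error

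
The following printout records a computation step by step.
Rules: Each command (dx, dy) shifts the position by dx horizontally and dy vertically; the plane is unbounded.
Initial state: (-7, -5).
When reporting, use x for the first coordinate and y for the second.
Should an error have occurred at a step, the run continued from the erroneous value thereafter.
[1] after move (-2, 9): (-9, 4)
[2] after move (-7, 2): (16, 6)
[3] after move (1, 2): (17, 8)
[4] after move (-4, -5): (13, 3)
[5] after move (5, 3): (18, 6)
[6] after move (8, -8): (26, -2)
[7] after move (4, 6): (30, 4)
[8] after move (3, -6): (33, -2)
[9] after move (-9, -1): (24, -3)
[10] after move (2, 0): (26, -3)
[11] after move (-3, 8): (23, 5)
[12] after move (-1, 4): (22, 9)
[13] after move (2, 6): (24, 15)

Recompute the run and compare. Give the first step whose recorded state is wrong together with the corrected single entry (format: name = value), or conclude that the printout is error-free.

step 1: x = -7 + (-2) = -9, y = -5 + (9) = 4 -> matches
step 2: x = -9 + (-7) = -16, y = 4 + (2) = 6 -> the recorded entry deviates here
First deviation found at step 2; the corrected entry is x = -16.

step 2, x = -16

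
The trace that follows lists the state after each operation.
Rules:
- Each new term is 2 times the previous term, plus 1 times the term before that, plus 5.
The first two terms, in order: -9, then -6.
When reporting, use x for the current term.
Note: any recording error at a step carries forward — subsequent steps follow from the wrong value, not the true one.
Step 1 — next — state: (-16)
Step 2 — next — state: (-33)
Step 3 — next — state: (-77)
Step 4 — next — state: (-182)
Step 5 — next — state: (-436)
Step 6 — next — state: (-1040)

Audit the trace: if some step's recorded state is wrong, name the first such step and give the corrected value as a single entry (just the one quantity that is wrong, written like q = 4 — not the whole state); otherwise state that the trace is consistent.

step 6, x = -1049

Recomputing the run from the initial state:
step 1: x = -16
step 2: x = -33
step 3: x = -77
step 4: x = -182
step 5: x = -436
step 6: x = -1049
The first disagreement with the trace is at step 6, where the value should be x = -1049.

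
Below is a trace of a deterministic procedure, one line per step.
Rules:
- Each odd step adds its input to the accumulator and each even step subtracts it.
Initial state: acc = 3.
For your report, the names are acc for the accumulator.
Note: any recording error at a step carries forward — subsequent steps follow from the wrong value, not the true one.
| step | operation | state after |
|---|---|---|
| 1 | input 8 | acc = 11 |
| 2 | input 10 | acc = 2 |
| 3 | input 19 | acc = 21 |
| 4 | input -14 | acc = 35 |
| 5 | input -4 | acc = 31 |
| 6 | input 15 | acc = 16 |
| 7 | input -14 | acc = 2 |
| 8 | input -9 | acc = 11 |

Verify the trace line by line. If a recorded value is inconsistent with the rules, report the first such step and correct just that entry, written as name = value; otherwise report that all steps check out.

step 2, acc = 1

1. acc = 3 + 8 = 11 (verified)
2. acc = 11 - 10 = 1 (the trace has a different value)
First deviation found at step 2; the corrected entry is acc = 1.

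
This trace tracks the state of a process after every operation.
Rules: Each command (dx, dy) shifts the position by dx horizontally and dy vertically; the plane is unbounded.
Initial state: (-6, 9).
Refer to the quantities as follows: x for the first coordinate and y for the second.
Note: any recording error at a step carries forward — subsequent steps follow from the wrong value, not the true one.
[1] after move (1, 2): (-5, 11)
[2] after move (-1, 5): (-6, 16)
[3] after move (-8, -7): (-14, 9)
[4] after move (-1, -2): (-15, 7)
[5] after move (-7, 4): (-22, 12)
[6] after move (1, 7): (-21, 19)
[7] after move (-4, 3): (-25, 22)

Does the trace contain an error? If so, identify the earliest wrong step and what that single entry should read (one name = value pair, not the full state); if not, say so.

1. x = -6 + (1) = -5, y = 9 + (2) = 11 (no discrepancy)
2. x = -5 + (-1) = -6, y = 11 + (5) = 16 (in agreement)
3. x = -6 + (-8) = -14, y = 16 + (-7) = 9 (consistent with the trace)
4. x = -14 + (-1) = -15, y = 9 + (-2) = 7 (in agreement)
5. x = -15 + (-7) = -22, y = 7 + (4) = 11 (the recorded entry deviates here)
That makes step 5 the first incorrect line — y = 11 is what it should show.

step 5, y = 11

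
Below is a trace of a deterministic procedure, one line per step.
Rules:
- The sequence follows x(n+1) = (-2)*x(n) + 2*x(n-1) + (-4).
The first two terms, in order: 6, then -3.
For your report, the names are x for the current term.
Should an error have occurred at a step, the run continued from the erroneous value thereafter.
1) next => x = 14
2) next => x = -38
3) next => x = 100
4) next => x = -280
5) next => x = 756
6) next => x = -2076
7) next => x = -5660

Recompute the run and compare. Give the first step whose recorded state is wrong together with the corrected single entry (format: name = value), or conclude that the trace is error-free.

step 7, x = 5660

Step 1: x = -2*(-3) + (2)*(6) + (-4) = 14 — confirmed correct.
Step 2: x = -2*(14) + (2)*(-3) + (-4) = -38 — consistent with the trace.
Step 3: x = -2*(-38) + (2)*(14) + (-4) = 100 — confirmed correct.
Step 4: x = -2*(100) + (2)*(-38) + (-4) = -280 — matches.
Step 5: x = -2*(-280) + (2)*(100) + (-4) = 756 — matches.
Step 6: x = -2*(756) + (2)*(-280) + (-4) = -2076 — exactly as logged.
Step 7: x = -2*(-2076) + (2)*(756) + (-4) = 5660 — the trace disagrees here.
First incorrect step: 7; the correct value is x = 5660.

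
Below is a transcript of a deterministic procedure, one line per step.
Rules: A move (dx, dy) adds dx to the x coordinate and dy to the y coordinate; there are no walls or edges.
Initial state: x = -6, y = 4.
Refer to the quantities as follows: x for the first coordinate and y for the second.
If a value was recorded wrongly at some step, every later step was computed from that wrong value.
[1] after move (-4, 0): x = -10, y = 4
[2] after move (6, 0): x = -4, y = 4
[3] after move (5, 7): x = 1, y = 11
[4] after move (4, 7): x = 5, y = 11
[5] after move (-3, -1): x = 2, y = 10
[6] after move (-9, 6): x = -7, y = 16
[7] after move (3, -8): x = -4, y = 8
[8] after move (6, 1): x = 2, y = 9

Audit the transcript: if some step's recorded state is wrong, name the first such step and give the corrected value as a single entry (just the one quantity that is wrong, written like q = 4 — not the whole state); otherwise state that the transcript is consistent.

step 4, y = 18

step 1: x = -6 + (-4) = -10, y = 4 + (0) = 4 -> matches
step 2: x = -10 + (6) = -4, y = 4 + (0) = 4 -> matches
step 3: x = -4 + (5) = 1, y = 4 + (7) = 11 -> consistent with the transcript
step 4: x = 1 + (4) = 5, y = 11 + (7) = 18 -> the transcript has a different value
First deviation found at step 4; the corrected entry is y = 18.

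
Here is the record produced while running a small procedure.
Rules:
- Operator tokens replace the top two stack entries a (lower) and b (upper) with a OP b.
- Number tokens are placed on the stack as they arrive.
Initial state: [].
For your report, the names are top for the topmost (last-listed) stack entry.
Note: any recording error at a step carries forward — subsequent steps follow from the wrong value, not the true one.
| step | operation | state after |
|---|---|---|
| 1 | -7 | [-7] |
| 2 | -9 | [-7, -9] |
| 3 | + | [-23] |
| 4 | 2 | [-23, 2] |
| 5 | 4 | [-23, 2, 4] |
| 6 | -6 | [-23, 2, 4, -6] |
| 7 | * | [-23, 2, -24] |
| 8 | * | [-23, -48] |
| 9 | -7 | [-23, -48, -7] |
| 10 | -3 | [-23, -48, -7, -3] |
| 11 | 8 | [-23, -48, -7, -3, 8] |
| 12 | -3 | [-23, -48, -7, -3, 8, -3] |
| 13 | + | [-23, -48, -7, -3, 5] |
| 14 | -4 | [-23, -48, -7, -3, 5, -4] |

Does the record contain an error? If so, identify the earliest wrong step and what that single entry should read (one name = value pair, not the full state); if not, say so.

step 3, top = -16

1. push -7: top = -7 (exactly as logged)
2. push -9: top = -9 (in agreement)
3. -7 + -9 = -16 (the recorded entry deviates here)
Step 3 is the first one off; corrected, top = -16.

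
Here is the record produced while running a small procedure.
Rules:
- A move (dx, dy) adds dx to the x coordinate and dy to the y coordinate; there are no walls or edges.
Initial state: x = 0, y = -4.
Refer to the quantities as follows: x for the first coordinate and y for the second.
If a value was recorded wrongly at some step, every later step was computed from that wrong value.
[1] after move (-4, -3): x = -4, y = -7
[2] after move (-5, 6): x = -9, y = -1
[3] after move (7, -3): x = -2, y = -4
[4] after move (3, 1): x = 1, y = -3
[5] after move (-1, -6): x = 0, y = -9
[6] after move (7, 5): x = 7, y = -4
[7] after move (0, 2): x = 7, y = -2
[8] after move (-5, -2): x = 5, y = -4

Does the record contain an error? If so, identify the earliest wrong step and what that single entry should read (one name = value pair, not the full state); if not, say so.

step 8, x = 2

1. x = 0 + (-4) = -4, y = -4 + (-3) = -7 (matches)
2. x = -4 + (-5) = -9, y = -7 + (6) = -1 (matches)
3. x = -9 + (7) = -2, y = -1 + (-3) = -4 (agrees with the record)
4. x = -2 + (3) = 1, y = -4 + (1) = -3 (exactly as logged)
5. x = 1 + (-1) = 0, y = -3 + (-6) = -9 (verified)
6. x = 0 + (7) = 7, y = -9 + (5) = -4 (verified)
7. x = 7 + (0) = 7, y = -4 + (2) = -2 (in agreement)
8. x = 7 + (-5) = 2, y = -2 + (-2) = -4 (not what was recorded)
Conclusion: step 8 carries the first error; the entry should be x = 2.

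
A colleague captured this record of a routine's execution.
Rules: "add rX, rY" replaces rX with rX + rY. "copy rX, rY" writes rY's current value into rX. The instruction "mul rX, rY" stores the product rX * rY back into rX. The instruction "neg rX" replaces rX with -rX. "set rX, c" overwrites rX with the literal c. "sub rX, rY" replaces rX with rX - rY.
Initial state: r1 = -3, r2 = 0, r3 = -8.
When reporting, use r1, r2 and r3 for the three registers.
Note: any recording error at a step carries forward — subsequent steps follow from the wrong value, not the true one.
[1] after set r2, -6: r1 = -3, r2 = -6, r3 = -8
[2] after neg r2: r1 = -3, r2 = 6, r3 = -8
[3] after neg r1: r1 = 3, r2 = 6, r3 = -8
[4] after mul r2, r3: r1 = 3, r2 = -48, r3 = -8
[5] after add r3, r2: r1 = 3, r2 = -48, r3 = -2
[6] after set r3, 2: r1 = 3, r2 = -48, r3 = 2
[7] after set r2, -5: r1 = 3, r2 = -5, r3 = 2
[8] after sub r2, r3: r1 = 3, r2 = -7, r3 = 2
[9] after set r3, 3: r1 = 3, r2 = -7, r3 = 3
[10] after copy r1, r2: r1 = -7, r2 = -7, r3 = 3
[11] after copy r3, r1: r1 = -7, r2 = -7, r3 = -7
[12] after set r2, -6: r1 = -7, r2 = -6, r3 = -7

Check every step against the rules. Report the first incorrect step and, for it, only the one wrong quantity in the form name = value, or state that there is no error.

step 5, r3 = -56

1. r2 = -6 (matches)
2. r2 = -(-6) = 6 (matches)
3. r1 = -(-3) = 3 (confirmed correct)
4. r2 = 6 * -8 = -48 (verified)
5. r3 = -8 + -48 = -56 (this is not what the record shows)
Conclusion: step 5 carries the first error; the entry should be r3 = -56.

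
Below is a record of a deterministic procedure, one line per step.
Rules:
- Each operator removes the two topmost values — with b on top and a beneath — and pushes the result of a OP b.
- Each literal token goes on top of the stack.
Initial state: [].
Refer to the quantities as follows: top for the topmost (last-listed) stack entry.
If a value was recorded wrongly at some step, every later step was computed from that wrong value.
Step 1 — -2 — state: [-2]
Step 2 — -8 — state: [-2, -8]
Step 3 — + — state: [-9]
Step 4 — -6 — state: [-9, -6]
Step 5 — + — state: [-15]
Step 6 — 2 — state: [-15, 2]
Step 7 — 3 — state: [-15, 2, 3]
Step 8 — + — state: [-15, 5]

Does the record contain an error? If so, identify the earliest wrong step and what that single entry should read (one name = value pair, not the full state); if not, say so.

1. push -2: top = -2 (no discrepancy)
2. push -8: top = -8 (consistent with the record)
3. -2 + -8 = -10 (not what was recorded)
First deviation found at step 3; the corrected entry is top = -10.

step 3, top = -10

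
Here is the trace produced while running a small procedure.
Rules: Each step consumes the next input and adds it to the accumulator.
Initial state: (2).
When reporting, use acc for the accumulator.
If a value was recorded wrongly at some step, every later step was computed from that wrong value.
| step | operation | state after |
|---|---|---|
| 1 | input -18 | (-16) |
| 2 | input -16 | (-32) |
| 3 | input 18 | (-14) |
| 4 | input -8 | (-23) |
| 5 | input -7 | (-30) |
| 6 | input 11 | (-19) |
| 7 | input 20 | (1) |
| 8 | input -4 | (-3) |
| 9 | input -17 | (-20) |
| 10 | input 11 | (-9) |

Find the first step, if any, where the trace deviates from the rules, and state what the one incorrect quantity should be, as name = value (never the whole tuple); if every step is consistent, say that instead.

Step 1: acc = 2 + -18 = -16 — in agreement.
Step 2: acc = -16 + -16 = -32 — checks out.
Step 3: acc = -32 + 18 = -14 — in agreement.
Step 4: acc = -14 + -8 = -22 — not what was recorded.
So the first discrepancy is step 4, where the right value is acc = -22.

step 4, acc = -22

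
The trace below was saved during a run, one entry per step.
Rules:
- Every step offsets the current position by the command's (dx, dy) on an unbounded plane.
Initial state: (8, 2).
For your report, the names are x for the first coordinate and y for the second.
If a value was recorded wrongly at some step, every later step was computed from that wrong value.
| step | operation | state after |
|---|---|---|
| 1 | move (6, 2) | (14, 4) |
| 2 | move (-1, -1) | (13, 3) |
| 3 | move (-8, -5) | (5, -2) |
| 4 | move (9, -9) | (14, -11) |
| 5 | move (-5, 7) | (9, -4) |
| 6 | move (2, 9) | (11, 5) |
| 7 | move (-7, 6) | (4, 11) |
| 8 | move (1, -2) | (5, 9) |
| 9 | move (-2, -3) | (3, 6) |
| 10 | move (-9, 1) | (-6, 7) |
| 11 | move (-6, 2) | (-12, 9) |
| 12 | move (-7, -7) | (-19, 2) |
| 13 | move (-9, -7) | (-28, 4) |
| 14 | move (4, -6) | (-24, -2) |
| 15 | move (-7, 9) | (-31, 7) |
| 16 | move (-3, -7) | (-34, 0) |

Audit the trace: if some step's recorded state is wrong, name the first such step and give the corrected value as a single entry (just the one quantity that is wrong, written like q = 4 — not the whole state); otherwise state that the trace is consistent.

Step 1: x = 8 + (6) = 14, y = 2 + (2) = 4 — verified.
Step 2: x = 14 + (-1) = 13, y = 4 + (-1) = 3 — agrees with the trace.
Step 3: x = 13 + (-8) = 5, y = 3 + (-5) = -2 — exactly as logged.
Step 4: x = 5 + (9) = 14, y = -2 + (-9) = -11 — agrees with the trace.
Step 5: x = 14 + (-5) = 9, y = -11 + (7) = -4 — agrees with the trace.
Step 6: x = 9 + (2) = 11, y = -4 + (9) = 5 — matches.
Step 7: x = 11 + (-7) = 4, y = 5 + (6) = 11 — no discrepancy.
Step 8: x = 4 + (1) = 5, y = 11 + (-2) = 9 — confirmed correct.
Step 9: x = 5 + (-2) = 3, y = 9 + (-3) = 6 — matches.
Step 10: x = 3 + (-9) = -6, y = 6 + (1) = 7 — exactly as logged.
Step 11: x = -6 + (-6) = -12, y = 7 + (2) = 9 — same as recorded.
Step 12: x = -12 + (-7) = -19, y = 9 + (-7) = 2 — same as recorded.
Step 13: x = -19 + (-9) = -28, y = 2 + (-7) = -5 — a discrepancy with the trace.
That makes step 13 the first incorrect line — y = -5 is what it should show.

step 13, y = -5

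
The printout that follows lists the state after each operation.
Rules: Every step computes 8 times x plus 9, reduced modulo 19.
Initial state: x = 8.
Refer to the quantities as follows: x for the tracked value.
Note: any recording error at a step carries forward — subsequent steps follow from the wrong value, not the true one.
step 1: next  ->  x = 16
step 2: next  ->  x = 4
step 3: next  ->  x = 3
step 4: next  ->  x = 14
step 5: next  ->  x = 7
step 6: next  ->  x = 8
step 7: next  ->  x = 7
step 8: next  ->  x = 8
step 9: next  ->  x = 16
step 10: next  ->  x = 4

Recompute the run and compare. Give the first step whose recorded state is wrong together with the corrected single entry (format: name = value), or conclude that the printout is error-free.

Recomputing the run from the initial state:
step 1: x = 16
step 2: x = 4
step 3: x = 3
step 4: x = 14
step 5: x = 7
step 6: x = 8
step 7: x = 16
step 8: x = 4
step 9: x = 3
step 10: x = 14
The first disagreement with the printout is at step 7, where the value should be x = 16.

step 7, x = 16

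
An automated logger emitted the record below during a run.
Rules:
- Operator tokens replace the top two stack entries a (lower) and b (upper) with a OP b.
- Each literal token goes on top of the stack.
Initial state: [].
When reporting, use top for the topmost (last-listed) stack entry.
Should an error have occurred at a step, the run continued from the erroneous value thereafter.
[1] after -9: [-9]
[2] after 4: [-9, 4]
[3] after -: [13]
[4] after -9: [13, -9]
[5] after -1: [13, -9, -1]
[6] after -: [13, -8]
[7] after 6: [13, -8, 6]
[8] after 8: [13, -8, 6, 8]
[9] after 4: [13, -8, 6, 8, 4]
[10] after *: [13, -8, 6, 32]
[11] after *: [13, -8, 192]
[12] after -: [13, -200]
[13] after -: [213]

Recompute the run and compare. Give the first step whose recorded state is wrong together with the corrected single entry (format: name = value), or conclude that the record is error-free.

Step 1: push -9: top = -9 — matches.
Step 2: push 4: top = 4 — consistent with the record.
Step 3: -9 - 4 = -13 — the record disagrees here.
First deviation found at step 3; the corrected entry is top = -13.

step 3, top = -13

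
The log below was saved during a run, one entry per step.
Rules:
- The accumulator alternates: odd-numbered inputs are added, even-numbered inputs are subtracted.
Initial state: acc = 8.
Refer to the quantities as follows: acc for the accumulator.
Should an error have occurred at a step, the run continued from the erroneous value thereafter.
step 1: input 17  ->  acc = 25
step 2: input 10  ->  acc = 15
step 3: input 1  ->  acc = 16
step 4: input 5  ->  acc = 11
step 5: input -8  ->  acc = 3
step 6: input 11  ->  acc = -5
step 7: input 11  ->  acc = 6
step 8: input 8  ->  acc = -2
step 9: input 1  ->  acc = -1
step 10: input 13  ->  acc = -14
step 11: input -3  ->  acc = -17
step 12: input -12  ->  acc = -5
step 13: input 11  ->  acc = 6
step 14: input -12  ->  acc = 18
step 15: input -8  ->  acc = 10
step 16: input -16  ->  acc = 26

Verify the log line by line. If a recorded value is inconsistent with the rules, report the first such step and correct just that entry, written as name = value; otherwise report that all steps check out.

step 6, acc = -8

step 1: acc = 8 + 17 = 25 -> no discrepancy
step 2: acc = 25 - 10 = 15 -> checks out
step 3: acc = 15 + 1 = 16 -> checks out
step 4: acc = 16 - 5 = 11 -> consistent with the log
step 5: acc = 11 + -8 = 3 -> in agreement
step 6: acc = 3 - 11 = -8 -> not what was recorded
So the first discrepancy is step 6, where the right value is acc = -8.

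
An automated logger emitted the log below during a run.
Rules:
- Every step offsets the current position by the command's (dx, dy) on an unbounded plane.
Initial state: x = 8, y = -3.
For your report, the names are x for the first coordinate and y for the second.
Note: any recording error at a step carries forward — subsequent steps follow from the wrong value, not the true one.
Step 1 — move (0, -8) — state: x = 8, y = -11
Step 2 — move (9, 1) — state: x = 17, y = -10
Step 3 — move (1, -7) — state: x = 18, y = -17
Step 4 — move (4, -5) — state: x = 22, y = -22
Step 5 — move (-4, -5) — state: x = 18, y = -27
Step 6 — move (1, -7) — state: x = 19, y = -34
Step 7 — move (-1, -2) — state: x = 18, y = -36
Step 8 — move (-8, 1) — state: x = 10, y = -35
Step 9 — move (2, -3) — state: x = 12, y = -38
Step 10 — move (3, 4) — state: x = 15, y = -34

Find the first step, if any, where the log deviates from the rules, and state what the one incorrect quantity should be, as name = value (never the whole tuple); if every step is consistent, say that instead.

Recomputing the run from the initial state:
step 1: x = 8, y = -11
step 2: x = 17, y = -10
step 3: x = 18, y = -17
step 4: x = 22, y = -22
step 5: x = 18, y = -27
step 6: x = 19, y = -34
step 7: x = 18, y = -36
step 8: x = 10, y = -35
step 9: x = 12, y = -38
step 10: x = 15, y = -34
This matches the log at every step.

no error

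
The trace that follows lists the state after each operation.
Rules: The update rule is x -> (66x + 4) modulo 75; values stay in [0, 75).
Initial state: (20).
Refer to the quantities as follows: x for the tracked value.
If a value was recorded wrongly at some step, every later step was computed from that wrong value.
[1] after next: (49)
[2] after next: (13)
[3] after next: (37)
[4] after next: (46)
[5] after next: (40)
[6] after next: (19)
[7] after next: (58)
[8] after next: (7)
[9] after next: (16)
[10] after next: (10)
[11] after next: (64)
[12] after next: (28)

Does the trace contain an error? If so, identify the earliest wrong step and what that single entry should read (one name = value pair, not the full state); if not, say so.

no error

Step 1: x = (66*20 + 4) mod 75 = 49 — verified.
Step 2: x = (66*49 + 4) mod 75 = 13 — agrees with the trace.
Step 3: x = (66*13 + 4) mod 75 = 37 — same as recorded.
Step 4: x = (66*37 + 4) mod 75 = 46 — exactly as logged.
Step 5: x = (66*46 + 4) mod 75 = 40 — same as recorded.
Step 6: x = (66*40 + 4) mod 75 = 19 — consistent with the trace.
Step 7: x = (66*19 + 4) mod 75 = 58 — verified.
Step 8: x = (66*58 + 4) mod 75 = 7 — consistent with the trace.
Step 9: x = (66*7 + 4) mod 75 = 16 — confirmed correct.
Step 10: x = (66*16 + 4) mod 75 = 10 — same as recorded.
Step 11: x = (66*10 + 4) mod 75 = 64 — same as recorded.
Step 12: x = (66*64 + 4) mod 75 = 28 — same as recorded.
No step deviates from the rules.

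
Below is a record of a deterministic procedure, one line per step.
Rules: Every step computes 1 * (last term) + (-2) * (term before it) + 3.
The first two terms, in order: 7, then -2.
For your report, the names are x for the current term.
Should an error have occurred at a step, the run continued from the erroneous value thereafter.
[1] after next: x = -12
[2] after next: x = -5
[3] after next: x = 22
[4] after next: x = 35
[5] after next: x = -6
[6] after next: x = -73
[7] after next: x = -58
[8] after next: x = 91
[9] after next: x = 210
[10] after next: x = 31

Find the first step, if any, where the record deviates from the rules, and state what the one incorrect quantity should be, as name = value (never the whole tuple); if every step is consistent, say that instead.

step 1, x = -13

Recomputing the run from the initial state:
step 1: x = -13
step 2: x = -6
step 3: x = 23
step 4: x = 38
step 5: x = -5
step 6: x = -78
step 7: x = -65
step 8: x = 94
step 9: x = 227
step 10: x = 42
The first disagreement with the record is at step 1, where the value should be x = -13.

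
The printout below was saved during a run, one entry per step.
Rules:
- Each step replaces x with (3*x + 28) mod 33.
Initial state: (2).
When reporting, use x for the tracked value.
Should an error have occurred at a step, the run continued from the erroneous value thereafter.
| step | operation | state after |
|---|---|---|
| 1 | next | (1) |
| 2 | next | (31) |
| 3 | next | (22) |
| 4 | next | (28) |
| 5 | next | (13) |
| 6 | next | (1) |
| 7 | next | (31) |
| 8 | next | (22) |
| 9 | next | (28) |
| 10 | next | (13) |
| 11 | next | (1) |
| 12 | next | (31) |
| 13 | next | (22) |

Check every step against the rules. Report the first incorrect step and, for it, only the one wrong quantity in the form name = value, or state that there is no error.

no error

Recomputing the run from the initial state:
step 1: x = 1
step 2: x = 31
step 3: x = 22
step 4: x = 28
step 5: x = 13
step 6: x = 1
step 7: x = 31
step 8: x = 22
step 9: x = 28
step 10: x = 13
step 11: x = 1
step 12: x = 31
step 13: x = 22
This matches the printout at every step.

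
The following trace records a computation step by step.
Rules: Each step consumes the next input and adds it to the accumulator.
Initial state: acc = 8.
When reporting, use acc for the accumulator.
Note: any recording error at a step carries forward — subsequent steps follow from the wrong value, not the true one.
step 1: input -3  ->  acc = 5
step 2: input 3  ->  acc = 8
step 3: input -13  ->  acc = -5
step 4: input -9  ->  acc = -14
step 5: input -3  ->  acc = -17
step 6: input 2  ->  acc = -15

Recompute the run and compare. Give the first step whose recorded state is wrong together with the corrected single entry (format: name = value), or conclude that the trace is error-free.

no error

Recomputing the run from the initial state:
step 1: acc = 5
step 2: acc = 8
step 3: acc = -5
step 4: acc = -14
step 5: acc = -17
step 6: acc = -15
This matches the trace at every step.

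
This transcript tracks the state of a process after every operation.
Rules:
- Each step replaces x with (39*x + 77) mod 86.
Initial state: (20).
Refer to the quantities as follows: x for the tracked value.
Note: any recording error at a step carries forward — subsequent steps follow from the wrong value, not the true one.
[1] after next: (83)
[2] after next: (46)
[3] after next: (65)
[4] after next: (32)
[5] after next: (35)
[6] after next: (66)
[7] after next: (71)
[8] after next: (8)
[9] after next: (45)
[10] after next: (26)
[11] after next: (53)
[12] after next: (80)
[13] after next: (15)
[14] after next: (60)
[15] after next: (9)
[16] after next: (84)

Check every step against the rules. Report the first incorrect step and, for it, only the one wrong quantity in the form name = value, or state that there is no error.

Recomputing the run from the initial state:
step 1: x = 83
step 2: x = 46
step 3: x = 65
step 4: x = 32
step 5: x = 35
step 6: x = 66
step 7: x = 71
step 8: x = 8
step 9: x = 45
step 10: x = 26
step 11: x = 59
step 12: x = 56
step 13: x = 25
step 14: x = 20
step 15: x = 83
step 16: x = 46
The first disagreement with the transcript is at step 11, where the value should be x = 59.

step 11, x = 59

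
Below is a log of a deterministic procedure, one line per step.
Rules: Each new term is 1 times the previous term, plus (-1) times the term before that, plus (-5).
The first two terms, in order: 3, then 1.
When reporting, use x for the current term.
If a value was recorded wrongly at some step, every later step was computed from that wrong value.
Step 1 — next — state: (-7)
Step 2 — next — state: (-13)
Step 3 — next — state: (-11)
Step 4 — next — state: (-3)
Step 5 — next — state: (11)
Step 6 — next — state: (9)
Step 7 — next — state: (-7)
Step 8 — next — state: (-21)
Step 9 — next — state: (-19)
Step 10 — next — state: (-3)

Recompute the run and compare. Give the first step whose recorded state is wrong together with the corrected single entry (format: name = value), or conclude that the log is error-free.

step 1: x = 1*(1) + (-1)*(3) + (-5) = -7 -> same as recorded
step 2: x = 1*(-7) + (-1)*(1) + (-5) = -13 -> matches
step 3: x = 1*(-13) + (-1)*(-7) + (-5) = -11 -> checks out
step 4: x = 1*(-11) + (-1)*(-13) + (-5) = -3 -> in agreement
step 5: x = 1*(-3) + (-1)*(-11) + (-5) = 3 -> this is not what the log shows
First deviation found at step 5; the corrected entry is x = 3.

step 5, x = 3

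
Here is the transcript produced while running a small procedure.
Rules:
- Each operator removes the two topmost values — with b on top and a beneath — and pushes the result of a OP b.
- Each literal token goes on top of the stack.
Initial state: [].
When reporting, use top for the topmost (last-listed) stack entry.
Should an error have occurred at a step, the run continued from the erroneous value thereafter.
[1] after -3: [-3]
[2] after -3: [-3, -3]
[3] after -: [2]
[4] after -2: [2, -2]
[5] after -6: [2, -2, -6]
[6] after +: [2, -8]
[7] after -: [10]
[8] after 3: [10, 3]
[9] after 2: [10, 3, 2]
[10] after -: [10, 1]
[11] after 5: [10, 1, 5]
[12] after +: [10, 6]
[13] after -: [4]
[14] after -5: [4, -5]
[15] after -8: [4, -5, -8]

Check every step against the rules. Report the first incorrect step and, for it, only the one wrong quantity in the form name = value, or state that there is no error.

Step 1: push -3: top = -3 — matches.
Step 2: push -3: top = -3 — in agreement.
Step 3: -3 - -3 = 0 — the transcript disagrees here.
Conclusion: step 3 carries the first error; the entry should be top = 0.

step 3, top = 0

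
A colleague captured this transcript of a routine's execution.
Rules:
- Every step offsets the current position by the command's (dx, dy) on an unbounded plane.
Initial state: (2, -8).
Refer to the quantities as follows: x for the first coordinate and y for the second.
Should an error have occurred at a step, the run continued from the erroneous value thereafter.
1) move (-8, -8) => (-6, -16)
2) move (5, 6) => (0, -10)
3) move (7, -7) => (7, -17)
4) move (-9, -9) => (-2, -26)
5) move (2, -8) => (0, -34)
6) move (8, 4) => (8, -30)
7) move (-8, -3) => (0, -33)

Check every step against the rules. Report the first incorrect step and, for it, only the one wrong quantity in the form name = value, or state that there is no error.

Recomputing the run from the initial state:
step 1: x = -6, y = -16
step 2: x = -1, y = -10
step 3: x = 6, y = -17
step 4: x = -3, y = -26
step 5: x = -1, y = -34
step 6: x = 7, y = -30
step 7: x = -1, y = -33
The first disagreement with the transcript is at step 2, where the value should be x = -1.

step 2, x = -1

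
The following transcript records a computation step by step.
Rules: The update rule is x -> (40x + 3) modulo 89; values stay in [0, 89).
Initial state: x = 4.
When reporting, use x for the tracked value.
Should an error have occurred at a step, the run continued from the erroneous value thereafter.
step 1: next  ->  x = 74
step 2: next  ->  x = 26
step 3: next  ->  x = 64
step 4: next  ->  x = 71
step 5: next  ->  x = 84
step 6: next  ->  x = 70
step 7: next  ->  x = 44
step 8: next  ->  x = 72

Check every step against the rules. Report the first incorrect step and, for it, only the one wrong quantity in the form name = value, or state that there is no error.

no error

Recomputing the run from the initial state:
step 1: x = 74
step 2: x = 26
step 3: x = 64
step 4: x = 71
step 5: x = 84
step 6: x = 70
step 7: x = 44
step 8: x = 72
This matches the transcript at every step.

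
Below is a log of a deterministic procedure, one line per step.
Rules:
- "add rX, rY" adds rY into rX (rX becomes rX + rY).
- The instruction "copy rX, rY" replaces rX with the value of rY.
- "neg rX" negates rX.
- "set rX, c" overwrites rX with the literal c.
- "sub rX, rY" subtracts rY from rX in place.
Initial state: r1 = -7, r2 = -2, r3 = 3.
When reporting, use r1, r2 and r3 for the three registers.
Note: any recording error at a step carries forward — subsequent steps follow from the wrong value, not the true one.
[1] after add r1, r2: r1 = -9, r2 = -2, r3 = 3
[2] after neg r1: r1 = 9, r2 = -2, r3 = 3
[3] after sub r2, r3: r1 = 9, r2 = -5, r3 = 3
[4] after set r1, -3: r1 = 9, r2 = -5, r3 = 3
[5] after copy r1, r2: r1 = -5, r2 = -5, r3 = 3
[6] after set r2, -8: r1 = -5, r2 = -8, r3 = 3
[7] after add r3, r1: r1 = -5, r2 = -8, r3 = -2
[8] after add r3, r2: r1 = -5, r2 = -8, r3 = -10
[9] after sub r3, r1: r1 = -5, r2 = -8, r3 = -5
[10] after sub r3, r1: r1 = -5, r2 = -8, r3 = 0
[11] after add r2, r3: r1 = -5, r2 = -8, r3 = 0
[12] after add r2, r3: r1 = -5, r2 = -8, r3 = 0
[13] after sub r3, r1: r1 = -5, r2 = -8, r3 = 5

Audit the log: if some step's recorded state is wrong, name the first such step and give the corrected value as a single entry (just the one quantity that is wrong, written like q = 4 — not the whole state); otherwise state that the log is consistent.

step 4, r1 = -3

Recomputing the run from the initial state:
step 1: r1 = -9, r2 = -2, r3 = 3
step 2: r1 = 9, r2 = -2, r3 = 3
step 3: r1 = 9, r2 = -5, r3 = 3
step 4: r1 = -3, r2 = -5, r3 = 3
step 5: r1 = -5, r2 = -5, r3 = 3
step 6: r1 = -5, r2 = -8, r3 = 3
step 7: r1 = -5, r2 = -8, r3 = -2
step 8: r1 = -5, r2 = -8, r3 = -10
step 9: r1 = -5, r2 = -8, r3 = -5
step 10: r1 = -5, r2 = -8, r3 = 0
step 11: r1 = -5, r2 = -8, r3 = 0
step 12: r1 = -5, r2 = -8, r3 = 0
step 13: r1 = -5, r2 = -8, r3 = 5
The first disagreement with the log is at step 4, where the value should be r1 = -3.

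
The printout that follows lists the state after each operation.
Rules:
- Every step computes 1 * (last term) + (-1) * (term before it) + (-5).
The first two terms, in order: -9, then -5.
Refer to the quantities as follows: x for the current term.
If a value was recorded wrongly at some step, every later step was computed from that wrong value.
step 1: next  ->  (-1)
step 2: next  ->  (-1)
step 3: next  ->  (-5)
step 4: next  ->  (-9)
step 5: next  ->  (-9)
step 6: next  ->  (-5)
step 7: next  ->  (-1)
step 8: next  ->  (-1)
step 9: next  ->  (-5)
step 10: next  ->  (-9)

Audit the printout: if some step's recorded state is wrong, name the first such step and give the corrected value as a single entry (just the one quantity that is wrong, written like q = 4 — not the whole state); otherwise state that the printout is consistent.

no error

1. x = 1*(-5) + (-1)*(-9) + (-5) = -1 (no discrepancy)
2. x = 1*(-1) + (-1)*(-5) + (-5) = -1 (confirmed correct)
3. x = 1*(-1) + (-1)*(-1) + (-5) = -5 (confirmed correct)
4. x = 1*(-5) + (-1)*(-1) + (-5) = -9 (matches)
5. x = 1*(-9) + (-1)*(-5) + (-5) = -9 (consistent with the printout)
6. x = 1*(-9) + (-1)*(-9) + (-5) = -5 (agrees with the printout)
7. x = 1*(-5) + (-1)*(-9) + (-5) = -1 (exactly as logged)
8. x = 1*(-1) + (-1)*(-5) + (-5) = -1 (consistent with the printout)
9. x = 1*(-1) + (-1)*(-1) + (-5) = -5 (consistent with the printout)
10. x = 1*(-5) + (-1)*(-1) + (-5) = -9 (confirmed correct)
Every step is consistent.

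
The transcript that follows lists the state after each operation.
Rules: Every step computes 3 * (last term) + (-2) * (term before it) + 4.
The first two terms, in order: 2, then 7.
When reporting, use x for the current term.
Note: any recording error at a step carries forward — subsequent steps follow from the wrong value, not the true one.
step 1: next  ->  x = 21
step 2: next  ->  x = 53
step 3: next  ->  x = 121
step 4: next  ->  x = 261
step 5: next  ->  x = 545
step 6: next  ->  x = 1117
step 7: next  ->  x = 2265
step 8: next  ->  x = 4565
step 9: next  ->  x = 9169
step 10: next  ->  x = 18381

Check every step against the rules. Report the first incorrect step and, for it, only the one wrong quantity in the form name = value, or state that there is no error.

Step 1: x = 3*(7) + (-2)*(2) + (4) = 21 — verified.
Step 2: x = 3*(21) + (-2)*(7) + (4) = 53 — same as recorded.
Step 3: x = 3*(53) + (-2)*(21) + (4) = 121 — in agreement.
Step 4: x = 3*(121) + (-2)*(53) + (4) = 261 — agrees with the transcript.
Step 5: x = 3*(261) + (-2)*(121) + (4) = 545 — no discrepancy.
Step 6: x = 3*(545) + (-2)*(261) + (4) = 1117 — matches.
Step 7: x = 3*(1117) + (-2)*(545) + (4) = 2265 — confirmed correct.
Step 8: x = 3*(2265) + (-2)*(1117) + (4) = 4565 — no discrepancy.
Step 9: x = 3*(4565) + (-2)*(2265) + (4) = 9169 — matches.
Step 10: x = 3*(9169) + (-2)*(4565) + (4) = 18381 — agrees with the transcript.
Nothing is out of place; the run is error-free.

no error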